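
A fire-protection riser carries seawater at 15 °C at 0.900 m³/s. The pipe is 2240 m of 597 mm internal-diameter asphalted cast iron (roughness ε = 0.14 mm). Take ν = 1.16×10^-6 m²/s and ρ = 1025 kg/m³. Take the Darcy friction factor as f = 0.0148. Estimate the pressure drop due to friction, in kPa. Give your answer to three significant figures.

Δp ≈ 294 kPa

V = 4Q/(πD²) = 4·0.900/(π·0.597²) = 3.215 m/s
h_f = f(L/D)V²/(2g) = 0.01480·(2240/0.597)·3.215²/(2·9.81) = 29.26 m
Δp = ρg·h_f = 1025·9.81·29.26 = 294.2 kPa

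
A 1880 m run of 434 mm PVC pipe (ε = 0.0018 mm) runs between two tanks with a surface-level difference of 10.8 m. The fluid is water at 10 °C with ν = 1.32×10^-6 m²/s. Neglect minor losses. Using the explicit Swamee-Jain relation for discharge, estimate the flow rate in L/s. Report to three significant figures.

Swamee-Jain (Type II): Q = -0.965·√(gD⁵h_f/L)·ln[ε/(3.7D) + √(3.17ν²L/(gD³h_f))]
√(gD⁵h_f/L) = √(9.81·0.434⁵·10.8/1880) = 0.02946
ε/(3.7D) = 1.12×10^-6; √(3.17ν²L/(gD³h_f)) = 3.46×10^-5
Q = -0.965·0.02946·ln(3.575×10^-5) = 0.2911 m³/s
Check: V = 1.97 m/s, Re = 6.47×10^5, f = 0.01259, h_f = 10.8 m ≈ 10.8 m ✓

Q ≈ 291 L/s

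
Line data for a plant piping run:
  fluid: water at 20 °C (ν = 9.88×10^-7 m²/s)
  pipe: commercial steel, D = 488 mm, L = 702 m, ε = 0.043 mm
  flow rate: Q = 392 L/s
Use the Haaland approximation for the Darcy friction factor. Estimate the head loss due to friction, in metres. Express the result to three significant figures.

h_f ≈ 4.22 m

V = 4Q/(πD²) = 4·0.392/(π·0.488²) = 2.096 m/s
Re = VD/ν = 2.096·0.488/9.88×10^-7 = 1.04×10^6 → turbulent
ε/D = 0.043/488 = 8.81×10^-5
Haaland: f = 0.01311
h_f = f(L/D)V²/(2g) = 0.01311·(702/0.488)·2.096²/(2·9.81) = 4.222 m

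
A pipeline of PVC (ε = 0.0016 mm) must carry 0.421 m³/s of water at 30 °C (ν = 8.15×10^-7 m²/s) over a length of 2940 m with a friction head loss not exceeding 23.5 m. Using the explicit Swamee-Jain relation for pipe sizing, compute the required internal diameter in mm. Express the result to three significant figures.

D ≈ 462 mm

Swamee-Jain (Type III): D = 0.66·[ε^1.25·(LQ²/(gh_f))^4.75 + ν·Q^9.4·(L/(gh_f))^5.2]^0.04
LQ²/(gh_f) = 2.260; L/(gh_f) = 12.75
Term 1 = ε^1.25·(…)^4.75 = 2.74×10^-6; Term 2 = ν·Q^9.4·(…)^5.2 = 1.34×10^-4
D = 0.66·(2.74×10^-6 + 1.34×10^-4)^0.04 = 0.4624 m = 462 mm
Check: V = 2.51 m/s, Re = 1.42×10^6, f = 0.01106, h_f = 22.5 m ≈ 23.5 m ✓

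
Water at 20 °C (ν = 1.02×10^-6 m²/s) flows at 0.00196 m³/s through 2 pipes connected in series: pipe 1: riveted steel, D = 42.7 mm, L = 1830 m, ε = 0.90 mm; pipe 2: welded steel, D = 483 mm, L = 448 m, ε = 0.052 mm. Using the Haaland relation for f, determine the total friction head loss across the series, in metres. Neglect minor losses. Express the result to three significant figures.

Pipe 1: V = 1.369 m/s, Re = 5.73×10^4, ε/D = 0.0211, f = 0.05037, h_1 = f(L/D)V²/2g = 206.1 m
Pipe 2: V = 0.01070 m/s, Re = 5070, ε/D = 1.08×10^-4, f = 0.03766, h_2 = f(L/D)V²/2g = 2.037×10^-4 m
Series → Q common, losses add: H = Σh = 206.1 m

H ≈ 206 m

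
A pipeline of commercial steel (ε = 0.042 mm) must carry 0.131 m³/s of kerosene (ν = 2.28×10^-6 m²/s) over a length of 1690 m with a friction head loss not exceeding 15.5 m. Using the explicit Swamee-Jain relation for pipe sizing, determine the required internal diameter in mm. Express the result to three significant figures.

D ≈ 306 mm

Swamee-Jain (Type III): D = 0.66·[ε^1.25·(LQ²/(gh_f))^4.75 + ν·Q^9.4·(L/(gh_f))^5.2]^0.04
LQ²/(gh_f) = 0.1907; L/(gh_f) = 11.11
Term 1 = ε^1.25·(…)^4.75 = 1.29×10^-9; Term 2 = ν·Q^9.4·(…)^5.2 = 3.15×10^-9
D = 0.66·(1.29×10^-9 + 3.15×10^-9)^0.04 = 0.3058 m = 306 mm
Check: V = 1.78 m/s, Re = 2.39×10^5, f = 0.01626, h_f = 14.6 m ≈ 15.5 m ✓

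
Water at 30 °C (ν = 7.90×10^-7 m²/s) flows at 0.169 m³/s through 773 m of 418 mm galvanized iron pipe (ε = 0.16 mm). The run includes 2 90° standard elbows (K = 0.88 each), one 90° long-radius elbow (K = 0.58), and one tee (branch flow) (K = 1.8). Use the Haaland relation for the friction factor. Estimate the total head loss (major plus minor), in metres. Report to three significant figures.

H_L ≈ 2.69 m

V = 4Q/(πD²) = 1.232 m/s; V²/2g = 0.07730 m
Re = 6.52×10^5, ε/D = 3.83×10^-4 → f = 0.01657 (Haaland)
Major: h_f = f(L/D)·V²/2g = 0.01657·1849·0.07730 = 2.368 m
Minor: ΣK = 4.14; h_m = ΣK·V²/2g = 0.3200 m
Total H_L = 2.368 + 0.3200 = 2.688 m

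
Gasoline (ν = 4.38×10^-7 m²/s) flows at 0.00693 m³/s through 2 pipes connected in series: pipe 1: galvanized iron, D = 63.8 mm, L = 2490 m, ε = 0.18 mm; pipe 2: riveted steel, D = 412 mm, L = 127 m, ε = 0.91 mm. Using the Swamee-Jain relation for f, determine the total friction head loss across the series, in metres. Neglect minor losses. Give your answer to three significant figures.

Pipe 1: V = 2.168 m/s, Re = 3.16×10^5, ε/D = 0.00282, f = 0.02631, h_1 = f(L/D)V²/2g = 245.9 m
Pipe 2: V = 0.05198 m/s, Re = 4.89×10^4, ε/D = 0.00221, f = 0.02731, h_2 = f(L/D)V²/2g = 0.001159 m
Series → Q common, losses add: H = Σh = 245.9 m

H ≈ 246 m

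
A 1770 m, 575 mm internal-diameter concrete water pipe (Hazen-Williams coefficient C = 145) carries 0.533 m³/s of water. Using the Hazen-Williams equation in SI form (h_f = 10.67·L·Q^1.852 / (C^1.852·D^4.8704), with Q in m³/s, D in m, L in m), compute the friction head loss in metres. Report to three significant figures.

h_f = 10.67·1770·0.533^1.852 / (145^1.852·0.575^4.8704) = 8.664 m

h_f ≈ 8.66 m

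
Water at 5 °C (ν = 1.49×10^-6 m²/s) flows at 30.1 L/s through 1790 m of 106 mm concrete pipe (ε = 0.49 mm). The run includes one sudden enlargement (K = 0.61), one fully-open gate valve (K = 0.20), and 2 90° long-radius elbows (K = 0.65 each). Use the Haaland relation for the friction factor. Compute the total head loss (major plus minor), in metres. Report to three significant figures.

V = 4Q/(πD²) = 3.411 m/s; V²/2g = 0.5930 m
Re = 2.43×10^5, ε/D = 0.00462 → f = 0.03009 (Haaland)
Major: h_f = f(L/D)·V²/2g = 0.03009·16887·0.5930 = 301.3 m
Minor: ΣK = 2.11; h_m = ΣK·V²/2g = 1.251 m
Total H_L = 301.3 + 1.251 = 302.6 m

H_L ≈ 303 m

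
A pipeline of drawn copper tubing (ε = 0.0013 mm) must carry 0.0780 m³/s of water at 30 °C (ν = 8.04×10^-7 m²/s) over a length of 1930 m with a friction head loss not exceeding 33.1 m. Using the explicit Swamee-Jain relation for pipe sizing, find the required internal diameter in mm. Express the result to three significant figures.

Swamee-Jain (Type III): D = 0.66·[ε^1.25·(LQ²/(gh_f))^4.75 + ν·Q^9.4·(L/(gh_f))^5.2]^0.04
LQ²/(gh_f) = 0.03616; L/(gh_f) = 5.944
Term 1 = ε^1.25·(…)^4.75 = 6.22×10^-15; Term 2 = ν·Q^9.4·(…)^5.2 = 3.28×10^-13
D = 0.66·(6.22×10^-15 + 3.28×10^-13)^0.04 = 0.2092 m = 209 mm
Check: V = 2.27 m/s, Re = 5.91×10^5, f = 0.01282, h_f = 31.1 m ≈ 33.1 m ✓

D ≈ 209 mm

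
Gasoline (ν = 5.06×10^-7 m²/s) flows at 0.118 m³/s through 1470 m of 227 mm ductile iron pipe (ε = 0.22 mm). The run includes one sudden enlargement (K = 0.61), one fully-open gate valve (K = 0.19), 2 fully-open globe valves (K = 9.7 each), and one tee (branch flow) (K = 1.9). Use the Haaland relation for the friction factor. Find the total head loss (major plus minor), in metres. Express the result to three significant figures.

H_L ≈ 65.0 m

V = 4Q/(πD²) = 2.916 m/s; V²/2g = 0.4333 m
Re = 1.31×10^6, ε/D = 9.69×10^-4 → f = 0.01973 (Haaland)
Major: h_f = f(L/D)·V²/2g = 0.01973·6476·0.4333 = 55.37 m
Minor: ΣK = 22.1; h_m = ΣK·V²/2g = 9.576 m
Total H_L = 55.37 + 9.576 = 64.95 m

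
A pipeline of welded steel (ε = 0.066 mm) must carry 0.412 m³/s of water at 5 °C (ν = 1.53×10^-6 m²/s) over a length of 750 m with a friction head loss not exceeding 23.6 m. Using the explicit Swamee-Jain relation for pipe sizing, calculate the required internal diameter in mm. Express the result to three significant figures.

Swamee-Jain (Type III): D = 0.66·[ε^1.25·(LQ²/(gh_f))^4.75 + ν·Q^9.4·(L/(gh_f))^5.2]^0.04
LQ²/(gh_f) = 0.5499; L/(gh_f) = 3.240
Term 1 = ε^1.25·(…)^4.75 = 3.47×10^-7; Term 2 = ν·Q^9.4·(…)^5.2 = 1.66×10^-7
D = 0.66·(3.47×10^-7 + 1.66×10^-7)^0.04 = 0.3698 m = 370 mm
Check: V = 3.84 m/s, Re = 9.27×10^5, f = 0.01460, h_f = 22.2 m ≈ 23.6 m ✓

D ≈ 370 mm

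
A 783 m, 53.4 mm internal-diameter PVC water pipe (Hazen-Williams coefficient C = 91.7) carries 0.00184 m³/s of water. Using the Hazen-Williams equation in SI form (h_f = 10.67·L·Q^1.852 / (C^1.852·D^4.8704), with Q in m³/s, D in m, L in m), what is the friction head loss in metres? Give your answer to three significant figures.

h_f ≈ 26.3 m

h_f = 10.67·783·0.00184^1.852 / (91.7^1.852·0.0534^4.8704) = 26.27 m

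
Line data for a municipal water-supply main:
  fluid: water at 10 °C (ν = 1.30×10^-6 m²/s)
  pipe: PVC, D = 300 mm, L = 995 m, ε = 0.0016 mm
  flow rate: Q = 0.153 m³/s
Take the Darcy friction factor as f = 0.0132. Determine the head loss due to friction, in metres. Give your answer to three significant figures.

h_f ≈ 10.5 m

V = 4Q/(πD²) = 4·0.153/(π·0.300²) = 2.165 m/s
h_f = f(L/D)V²/(2g) = 0.01320·(995/0.300)·2.165²/(2·9.81) = 10.45 m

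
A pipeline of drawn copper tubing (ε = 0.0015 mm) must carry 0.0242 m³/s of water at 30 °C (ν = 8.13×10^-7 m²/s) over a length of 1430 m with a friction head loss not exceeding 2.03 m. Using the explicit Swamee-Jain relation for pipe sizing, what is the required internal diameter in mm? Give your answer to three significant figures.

D ≈ 226 mm

Swamee-Jain (Type III): D = 0.66·[ε^1.25·(LQ²/(gh_f))^4.75 + ν·Q^9.4·(L/(gh_f))^5.2]^0.04
LQ²/(gh_f) = 0.04205; L/(gh_f) = 71.81
Term 1 = ε^1.25·(…)^4.75 = 1.52×10^-14; Term 2 = ν·Q^9.4·(…)^5.2 = 2.34×10^-12
D = 0.66·(1.52×10^-14 + 2.34×10^-12)^0.04 = 0.2262 m = 226 mm
Check: V = 0.602 m/s, Re = 1.68×10^5, f = 0.01614, h_f = 1.89 m ≈ 2.03 m ✓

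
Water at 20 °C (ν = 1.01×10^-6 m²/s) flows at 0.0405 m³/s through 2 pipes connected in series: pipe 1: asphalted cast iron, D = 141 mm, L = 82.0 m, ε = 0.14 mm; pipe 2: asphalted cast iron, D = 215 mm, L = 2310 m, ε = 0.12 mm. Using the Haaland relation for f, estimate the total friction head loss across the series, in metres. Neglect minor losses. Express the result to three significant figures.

H ≈ 16.8 m

Pipe 1: V = 2.594 m/s, Re = 3.62×10^5, ε/D = 9.93×10^-4, f = 0.02036, h_1 = f(L/D)V²/2g = 4.059 m
Pipe 2: V = 1.116 m/s, Re = 2.37×10^5, ε/D = 5.58×10^-4, f = 0.01869, h_2 = f(L/D)V²/2g = 12.74 m
Series → Q common, losses add: H = Σh = 16.80 m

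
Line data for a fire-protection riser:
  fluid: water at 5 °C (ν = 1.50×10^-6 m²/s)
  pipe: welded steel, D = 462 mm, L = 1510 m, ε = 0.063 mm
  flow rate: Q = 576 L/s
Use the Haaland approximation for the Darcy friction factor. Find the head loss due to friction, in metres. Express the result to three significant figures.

V = 4Q/(πD²) = 4·0.576/(π·0.462²) = 3.436 m/s
Re = VD/ν = 3.436·0.462/1.50×10^-6 = 1.06×10^6 → turbulent
ε/D = 0.063/462 = 1.36×10^-4
Haaland: f = 0.01378
h_f = f(L/D)V²/(2g) = 0.01378·(1510/0.462)·3.436²/(2·9.81) = 27.10 m

h_f ≈ 27.1 m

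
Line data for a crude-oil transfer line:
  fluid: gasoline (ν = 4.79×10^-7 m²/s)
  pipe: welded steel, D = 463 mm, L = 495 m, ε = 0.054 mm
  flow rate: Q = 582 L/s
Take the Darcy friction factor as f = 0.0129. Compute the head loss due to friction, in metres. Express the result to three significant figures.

h_f ≈ 8.40 m

V = 4Q/(πD²) = 4·0.582/(π·0.463²) = 3.457 m/s
h_f = f(L/D)V²/(2g) = 0.01290·(495/0.463)·3.457²/(2·9.81) = 8.400 m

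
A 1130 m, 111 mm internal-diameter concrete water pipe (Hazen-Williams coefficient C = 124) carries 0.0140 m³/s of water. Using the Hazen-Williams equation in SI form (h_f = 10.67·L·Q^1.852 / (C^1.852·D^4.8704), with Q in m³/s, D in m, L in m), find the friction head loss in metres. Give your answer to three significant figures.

h_f ≈ 26.3 m

h_f = 10.67·1130·0.0140^1.852 / (124^1.852·0.111^4.8704) = 26.33 m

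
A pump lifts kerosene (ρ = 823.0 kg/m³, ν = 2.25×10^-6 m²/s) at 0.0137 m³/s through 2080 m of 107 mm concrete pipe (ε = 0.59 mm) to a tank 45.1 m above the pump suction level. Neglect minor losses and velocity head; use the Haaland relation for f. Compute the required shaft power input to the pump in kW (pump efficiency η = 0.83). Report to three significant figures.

P_shaft ≈ 16.0 kW

V = 4Q/(πD²) = 1.524 m/s; Re = 7.25×10^4; ε/D = 0.00551; f = 0.03244
h_f = f(L/D)V²/2g = 74.62 m
Total head H = z + h_f = 45.1 + 74.62 = 119.7 m
P_hyd = ρgQH = 823.0·9.81·0.0137·119.7 = 13.24 kW
P_shaft = P_hyd/η = 13.24/0.83 = 15.95 kW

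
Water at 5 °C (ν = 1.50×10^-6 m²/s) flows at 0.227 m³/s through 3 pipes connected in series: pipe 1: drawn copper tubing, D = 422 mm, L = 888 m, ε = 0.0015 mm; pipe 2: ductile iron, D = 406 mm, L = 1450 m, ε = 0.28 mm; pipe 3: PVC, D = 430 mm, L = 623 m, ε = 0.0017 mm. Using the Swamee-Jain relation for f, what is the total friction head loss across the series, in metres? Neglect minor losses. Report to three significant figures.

H ≈ 16.8 m

Pipe 1: V = 1.623 m/s, Re = 4.57×10^5, ε/D = 3.55×10^-6, f = 0.01336, h_1 = f(L/D)V²/2g = 3.774 m
Pipe 2: V = 1.753 m/s, Re = 4.75×10^5, ε/D = 6.90×10^-4, f = 0.01891, h_2 = f(L/D)V²/2g = 10.58 m
Pipe 3: V = 1.563 m/s, Re = 4.48×10^5, ε/D = 3.95×10^-6, f = 0.01341, h_3 = f(L/D)V²/2g = 2.420 m
Series → Q common, losses add: H = Σh = 16.78 m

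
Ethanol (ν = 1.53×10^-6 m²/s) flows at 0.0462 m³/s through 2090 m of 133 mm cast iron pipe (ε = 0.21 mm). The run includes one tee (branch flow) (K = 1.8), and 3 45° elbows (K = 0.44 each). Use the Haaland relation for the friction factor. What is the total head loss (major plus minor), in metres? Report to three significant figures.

H_L ≈ 203 m

V = 4Q/(πD²) = 3.325 m/s; V²/2g = 0.5636 m
Re = 2.89×10^5, ε/D = 0.00158 → f = 0.02271 (Haaland)
Major: h_f = f(L/D)·V²/2g = 0.02271·15714·0.5636 = 201.1 m
Minor: ΣK = 3.12; h_m = ΣK·V²/2g = 1.759 m
Total H_L = 201.1 + 1.759 = 202.9 m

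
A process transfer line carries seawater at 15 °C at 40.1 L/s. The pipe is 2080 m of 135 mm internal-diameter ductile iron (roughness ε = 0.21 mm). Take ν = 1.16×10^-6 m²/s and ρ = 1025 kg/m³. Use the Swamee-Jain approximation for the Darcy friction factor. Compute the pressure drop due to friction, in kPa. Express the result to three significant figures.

V = 4Q/(πD²) = 4·0.0401/(π·0.135²) = 2.801 m/s
Re = VD/ν = 2.801·0.135/1.16×10^-6 = 3.26×10^5 → turbulent
ε/D = 0.21/135 = 0.00156
Swamee-Jain: f = 0.02274
h_f = f(L/D)V²/(2g) = 0.02274·(2080/0.135)·2.801²/(2·9.81) = 140.1 m
Δp = ρg·h_f = 1025·9.81·140.1 = 1409 kPa

Δp ≈ 1410 kPa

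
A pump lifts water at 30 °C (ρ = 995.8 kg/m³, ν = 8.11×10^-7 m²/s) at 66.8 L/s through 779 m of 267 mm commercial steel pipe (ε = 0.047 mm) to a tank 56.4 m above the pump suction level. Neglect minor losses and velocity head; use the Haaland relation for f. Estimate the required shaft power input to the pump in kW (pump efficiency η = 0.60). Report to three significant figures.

V = 4Q/(πD²) = 1.193 m/s; Re = 3.93×10^5; ε/D = 1.76×10^-4; f = 0.01541
h_f = f(L/D)V²/2g = 3.262 m
Total head H = z + h_f = 56.4 + 3.262 = 59.66 m
P_hyd = ρgQH = 995.8·9.81·0.0668·59.66 = 38.93 kW
P_shaft = P_hyd/η = 38.93/0.60 = 64.89 kW

P_shaft ≈ 64.9 kW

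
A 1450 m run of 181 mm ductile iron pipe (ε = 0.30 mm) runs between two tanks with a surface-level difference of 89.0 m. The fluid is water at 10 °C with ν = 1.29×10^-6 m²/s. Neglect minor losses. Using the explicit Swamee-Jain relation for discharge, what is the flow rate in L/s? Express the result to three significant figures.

Swamee-Jain (Type II): Q = -0.965·√(gD⁵h_f/L)·ln[ε/(3.7D) + √(3.17ν²L/(gD³h_f))]
√(gD⁵h_f/L) = √(9.81·0.181⁵·89.0/1450) = 0.01082
ε/(3.7D) = 4.48×10^-4; √(3.17ν²L/(gD³h_f)) = 3.84×10^-5
Q = -0.965·0.01082·ln(4.864×10^-4) = 0.07962 m³/s
Check: V = 3.09 m/s, Re = 4.34×10^5, f = 0.02290, h_f = 89.5 m ≈ 89.0 m ✓

Q ≈ 79.6 L/s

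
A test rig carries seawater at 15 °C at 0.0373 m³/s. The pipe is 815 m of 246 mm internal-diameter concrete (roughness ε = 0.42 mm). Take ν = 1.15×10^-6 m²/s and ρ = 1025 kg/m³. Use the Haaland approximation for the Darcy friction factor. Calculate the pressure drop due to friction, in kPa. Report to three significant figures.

V = 4Q/(πD²) = 4·0.0373/(π·0.246²) = 0.7848 m/s
Re = VD/ν = 0.7848·0.246/1.15×10^-6 = 1.68×10^5 → turbulent
ε/D = 0.42/246 = 0.00171
Haaland: f = 0.02354
h_f = f(L/D)V²/(2g) = 0.02354·(815/0.246)·0.7848²/(2·9.81) = 2.448 m
Δp = ρg·h_f = 1025·9.81·2.448 = 24.62 kPa

Δp ≈ 24.6 kPa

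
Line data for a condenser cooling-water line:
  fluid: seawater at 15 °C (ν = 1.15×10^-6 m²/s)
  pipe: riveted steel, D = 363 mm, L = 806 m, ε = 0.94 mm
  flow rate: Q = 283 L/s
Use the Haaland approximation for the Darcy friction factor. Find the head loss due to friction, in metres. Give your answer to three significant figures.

h_f ≈ 21.4 m

V = 4Q/(πD²) = 4·0.283/(π·0.363²) = 2.735 m/s
Re = VD/ν = 2.735·0.363/1.15×10^-6 = 8.63×10^5 → turbulent
ε/D = 0.94/363 = 0.00259
Haaland: f = 0.02532
h_f = f(L/D)V²/(2g) = 0.02532·(806/0.363)·2.735²/(2·9.81) = 21.43 m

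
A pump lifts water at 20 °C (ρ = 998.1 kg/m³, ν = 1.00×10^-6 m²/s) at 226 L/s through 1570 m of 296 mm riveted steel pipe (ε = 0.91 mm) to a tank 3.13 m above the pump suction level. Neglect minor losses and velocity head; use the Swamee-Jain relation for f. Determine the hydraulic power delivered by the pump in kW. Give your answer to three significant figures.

V = 4Q/(πD²) = 3.284 m/s; Re = 9.72×10^5; ε/D = 0.00307; f = 0.02655
h_f = f(L/D)V²/2g = 77.43 m
Total head H = z + h_f = 3.13 + 77.43 = 80.56 m
P_hyd = ρgQH = 998.1·9.81·0.226·80.56 = 178.3 kW

P_hyd ≈ 178 kW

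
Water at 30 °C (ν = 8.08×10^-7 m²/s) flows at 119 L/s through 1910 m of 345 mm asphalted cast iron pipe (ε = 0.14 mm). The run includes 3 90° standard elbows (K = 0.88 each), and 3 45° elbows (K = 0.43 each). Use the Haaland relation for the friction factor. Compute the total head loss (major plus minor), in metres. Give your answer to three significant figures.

V = 4Q/(πD²) = 1.273 m/s; V²/2g = 0.08259 m
Re = 5.44×10^5, ε/D = 4.06×10^-4 → f = 0.01688 (Haaland)
Major: h_f = f(L/D)·V²/2g = 0.01688·5536·0.08259 = 7.717 m
Minor: ΣK = 3.93; h_m = ΣK·V²/2g = 0.3246 m
Total H_L = 7.717 + 0.3246 = 8.042 m

H_L ≈ 8.04 m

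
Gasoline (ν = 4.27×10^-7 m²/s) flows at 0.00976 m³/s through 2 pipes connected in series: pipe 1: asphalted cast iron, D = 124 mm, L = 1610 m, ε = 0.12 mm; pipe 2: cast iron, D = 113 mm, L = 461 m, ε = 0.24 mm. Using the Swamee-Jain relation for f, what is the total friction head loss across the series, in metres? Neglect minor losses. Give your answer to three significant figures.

Pipe 1: V = 0.8082 m/s, Re = 2.35×10^5, ε/D = 9.68×10^-4, f = 0.02087, h_1 = f(L/D)V²/2g = 9.020 m
Pipe 2: V = 0.9732 m/s, Re = 2.58×10^5, ε/D = 0.00212, f = 0.02463, h_2 = f(L/D)V²/2g = 4.850 m
Series → Q common, losses add: H = Σh = 13.87 m

H ≈ 13.9 m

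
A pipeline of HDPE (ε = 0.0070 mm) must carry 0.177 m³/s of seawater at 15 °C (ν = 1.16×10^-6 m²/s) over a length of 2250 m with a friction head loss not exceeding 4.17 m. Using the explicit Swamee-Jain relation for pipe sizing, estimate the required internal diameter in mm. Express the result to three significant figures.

D ≈ 459 mm

Swamee-Jain (Type III): D = 0.66·[ε^1.25·(LQ²/(gh_f))^4.75 + ν·Q^9.4·(L/(gh_f))^5.2]^0.04
LQ²/(gh_f) = 1.723; L/(gh_f) = 55.00
Term 1 = ε^1.25·(…)^4.75 = 4.77×10^-6; Term 2 = ν·Q^9.4·(…)^5.2 = 1.11×10^-4
D = 0.66·(4.77×10^-6 + 1.11×10^-4)^0.04 = 0.4593 m = 459 mm
Check: V = 1.07 m/s, Re = 4.23×10^5, f = 0.01371, h_f = 3.91 m ≈ 4.17 m ✓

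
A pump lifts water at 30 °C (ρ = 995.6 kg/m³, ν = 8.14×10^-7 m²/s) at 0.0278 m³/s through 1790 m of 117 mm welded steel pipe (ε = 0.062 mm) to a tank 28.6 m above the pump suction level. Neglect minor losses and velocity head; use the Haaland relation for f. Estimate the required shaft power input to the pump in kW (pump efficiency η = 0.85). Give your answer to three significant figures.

V = 4Q/(πD²) = 2.586 m/s; Re = 3.72×10^5; ε/D = 5.30×10^-4; f = 0.01802
h_f = f(L/D)V²/2g = 93.94 m
Total head H = z + h_f = 28.6 + 93.94 = 122.5 m
P_hyd = ρgQH = 995.6·9.81·0.0278·122.5 = 33.27 kW
P_shaft = P_hyd/η = 33.27/0.85 = 39.14 kW

P_shaft ≈ 39.1 kW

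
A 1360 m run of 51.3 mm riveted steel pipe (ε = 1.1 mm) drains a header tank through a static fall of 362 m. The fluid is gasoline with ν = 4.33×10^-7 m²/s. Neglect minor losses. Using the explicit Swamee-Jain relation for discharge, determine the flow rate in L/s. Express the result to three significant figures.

Q ≈ 4.78 L/s

Swamee-Jain (Type II): Q = -0.965·√(gD⁵h_f/L)·ln[ε/(3.7D) + √(3.17ν²L/(gD³h_f))]
√(gD⁵h_f/L) = √(9.81·0.0513⁵·362/1360) = 9.632×10^-4
ε/(3.7D) = 0.00580; √(3.17ν²L/(gD³h_f)) = 4.11×10^-5
Q = -0.965·9.632×10^-4·ln(0.005836) = 0.004781 m³/s
Check: V = 2.31 m/s, Re = 2.74×10^5, f = 0.05021, h_f = 363 m ≈ 362 m ✓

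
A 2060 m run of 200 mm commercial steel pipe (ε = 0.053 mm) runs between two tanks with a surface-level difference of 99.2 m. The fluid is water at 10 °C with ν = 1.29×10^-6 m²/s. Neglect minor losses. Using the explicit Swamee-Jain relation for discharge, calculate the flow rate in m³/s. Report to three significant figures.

Q ≈ 0.108 m³/s

Swamee-Jain (Type II): Q = -0.965·√(gD⁵h_f/L)·ln[ε/(3.7D) + √(3.17ν²L/(gD³h_f))]
√(gD⁵h_f/L) = √(9.81·0.200⁵·99.2/2060) = 0.01230
ε/(3.7D) = 7.16×10^-5; √(3.17ν²L/(gD³h_f)) = 3.74×10^-5
Q = -0.965·0.01230·ln(1.090×10^-4) = 0.1083 m³/s
Check: V = 3.45 m/s, Re = 5.34×10^5, f = 0.01601, h_f = 99.8 m ≈ 99.2 m ✓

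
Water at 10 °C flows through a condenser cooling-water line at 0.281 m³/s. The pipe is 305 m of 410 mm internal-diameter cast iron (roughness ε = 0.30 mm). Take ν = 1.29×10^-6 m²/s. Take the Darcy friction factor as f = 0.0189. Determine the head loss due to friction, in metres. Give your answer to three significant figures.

V = 4Q/(πD²) = 4·0.281/(π·0.410²) = 2.128 m/s
h_f = f(L/D)V²/(2g) = 0.01890·(305/0.410)·2.128²/(2·9.81) = 3.246 m

h_f ≈ 3.25 m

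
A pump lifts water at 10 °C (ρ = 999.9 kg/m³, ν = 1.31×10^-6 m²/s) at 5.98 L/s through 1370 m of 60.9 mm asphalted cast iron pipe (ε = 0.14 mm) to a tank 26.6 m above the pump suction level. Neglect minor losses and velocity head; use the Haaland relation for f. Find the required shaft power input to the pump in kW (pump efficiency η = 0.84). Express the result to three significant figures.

V = 4Q/(πD²) = 2.053 m/s; Re = 9.54×10^4; ε/D = 0.00230; f = 0.02581
h_f = f(L/D)V²/2g = 124.7 m
Total head H = z + h_f = 26.6 + 124.7 = 151.3 m
P_hyd = ρgQH = 999.9·9.81·0.00598·151.3 = 8.875 kW
P_shaft = P_hyd/η = 8.875/0.84 = 10.57 kW

P_shaft ≈ 10.6 kW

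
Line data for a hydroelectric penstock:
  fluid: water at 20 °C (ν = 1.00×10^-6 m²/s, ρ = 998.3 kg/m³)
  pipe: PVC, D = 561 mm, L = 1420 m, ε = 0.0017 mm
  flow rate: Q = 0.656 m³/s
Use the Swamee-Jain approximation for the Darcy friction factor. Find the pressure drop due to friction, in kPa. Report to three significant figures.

V = 4Q/(πD²) = 4·0.656/(π·0.561²) = 2.654 m/s
Re = VD/ν = 2.654·0.561/1.00×10^-6 = 1.49×10^6 → turbulent
ε/D = 0.0017/561 = 3.03×10^-6
Swamee-Jain: f = 0.01096
h_f = f(L/D)V²/(2g) = 0.01096·(1420/0.561)·2.654²/(2·9.81) = 9.963 m
Δp = ρg·h_f = 998.3·9.81·9.963 = 97.57 kPa

Δp ≈ 97.6 kPa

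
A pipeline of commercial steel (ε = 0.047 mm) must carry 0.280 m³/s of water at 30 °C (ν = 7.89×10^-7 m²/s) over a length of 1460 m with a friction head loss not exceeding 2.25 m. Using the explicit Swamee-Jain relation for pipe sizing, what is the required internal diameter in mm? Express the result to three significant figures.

Swamee-Jain (Type III): D = 0.66·[ε^1.25·(LQ²/(gh_f))^4.75 + ν·Q^9.4·(L/(gh_f))^5.2]^0.04
LQ²/(gh_f) = 5.186; L/(gh_f) = 66.15
Term 1 = ε^1.25·(…)^4.75 = 0.00967; Term 2 = ν·Q^9.4·(…)^5.2 = 0.0147
D = 0.66·(0.00967 + 0.0147)^0.04 = 0.5689 m = 569 mm
Check: V = 1.10 m/s, Re = 7.94×10^5, f = 0.01354, h_f = 2.15 m ≈ 2.25 m ✓

D ≈ 569 mm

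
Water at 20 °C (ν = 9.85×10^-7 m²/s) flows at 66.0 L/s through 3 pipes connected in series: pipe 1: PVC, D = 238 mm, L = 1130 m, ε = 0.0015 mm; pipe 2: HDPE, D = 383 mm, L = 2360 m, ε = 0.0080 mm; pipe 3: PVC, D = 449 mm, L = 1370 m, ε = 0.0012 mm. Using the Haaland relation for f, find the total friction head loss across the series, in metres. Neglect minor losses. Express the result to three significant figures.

Pipe 1: V = 1.484 m/s, Re = 3.58×10^5, ε/D = 6.30×10^-6, f = 0.01393, h_1 = f(L/D)V²/2g = 7.420 m
Pipe 2: V = 0.5729 m/s, Re = 2.23×10^5, ε/D = 2.09×10^-5, f = 0.01532, h_2 = f(L/D)V²/2g = 1.579 m
Pipe 3: V = 0.4168 m/s, Re = 1.90×10^5, ε/D = 2.67×10^-6, f = 0.01567, h_3 = f(L/D)V²/2g = 0.4234 m
Series → Q common, losses add: H = Σh = 9.423 m

H ≈ 9.42 m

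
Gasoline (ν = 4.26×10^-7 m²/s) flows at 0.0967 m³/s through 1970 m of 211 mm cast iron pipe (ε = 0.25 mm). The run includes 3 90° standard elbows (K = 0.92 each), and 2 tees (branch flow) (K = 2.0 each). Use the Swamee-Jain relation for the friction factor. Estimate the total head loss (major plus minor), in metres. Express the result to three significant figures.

H_L ≈ 78.1 m

V = 4Q/(πD²) = 2.765 m/s; V²/2g = 0.3898 m
Re = 1.37×10^6, ε/D = 0.00118 → f = 0.02074 (Swamee-Jain)
Major: h_f = f(L/D)·V²/2g = 0.02074·9336·0.3898 = 75.48 m
Minor: ΣK = 6.76; h_m = ΣK·V²/2g = 2.635 m
Total H_L = 75.48 + 2.635 = 78.12 m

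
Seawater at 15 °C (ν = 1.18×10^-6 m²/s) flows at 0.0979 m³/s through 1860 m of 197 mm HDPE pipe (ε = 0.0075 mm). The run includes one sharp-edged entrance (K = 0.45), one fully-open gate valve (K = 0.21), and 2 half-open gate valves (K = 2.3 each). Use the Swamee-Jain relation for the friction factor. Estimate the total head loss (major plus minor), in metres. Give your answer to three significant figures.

V = 4Q/(πD²) = 3.212 m/s; V²/2g = 0.5258 m
Re = 5.36×10^5, ε/D = 3.81×10^-5 → f = 0.01353 (Swamee-Jain)
Major: h_f = f(L/D)·V²/2g = 0.01353·9442·0.5258 = 67.18 m
Minor: ΣK = 5.26; h_m = ΣK·V²/2g = 2.766 m
Total H_L = 67.18 + 2.766 = 69.95 m

H_L ≈ 69.9 m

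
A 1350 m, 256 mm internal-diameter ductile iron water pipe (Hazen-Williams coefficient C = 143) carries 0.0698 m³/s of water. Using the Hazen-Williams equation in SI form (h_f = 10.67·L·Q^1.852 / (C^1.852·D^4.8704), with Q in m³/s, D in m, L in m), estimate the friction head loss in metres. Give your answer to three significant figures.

h_f = 10.67·1350·0.0698^1.852 / (143^1.852·0.256^4.8704) = 8.086 m

h_f ≈ 8.09 m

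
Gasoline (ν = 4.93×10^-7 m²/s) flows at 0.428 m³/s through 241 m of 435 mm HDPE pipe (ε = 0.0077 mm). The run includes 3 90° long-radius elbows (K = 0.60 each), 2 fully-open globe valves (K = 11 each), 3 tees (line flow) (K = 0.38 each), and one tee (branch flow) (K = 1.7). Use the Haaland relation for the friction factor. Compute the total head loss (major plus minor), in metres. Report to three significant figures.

V = 4Q/(πD²) = 2.880 m/s; V²/2g = 0.4227 m
Re = 2.54×10^6, ε/D = 1.77×10^-5 → f = 0.01057 (Haaland)
Major: h_f = f(L/D)·V²/2g = 0.01057·554.0·0.4227 = 2.477 m
Minor: ΣK = 26.6; h_m = ΣK·V²/2g = 11.26 m
Total H_L = 2.477 + 11.26 = 13.74 m

H_L ≈ 13.7 m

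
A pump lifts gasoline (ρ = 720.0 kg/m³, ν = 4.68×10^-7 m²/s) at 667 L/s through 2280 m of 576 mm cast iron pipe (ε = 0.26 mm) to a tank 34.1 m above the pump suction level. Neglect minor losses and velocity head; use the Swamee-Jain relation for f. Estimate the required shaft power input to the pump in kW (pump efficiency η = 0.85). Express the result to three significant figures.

V = 4Q/(πD²) = 2.560 m/s; Re = 3.15×10^6; ε/D = 4.51×10^-4; f = 0.01656
h_f = f(L/D)V²/2g = 21.89 m
Total head H = z + h_f = 34.1 + 21.89 = 55.99 m
P_hyd = ρgQH = 720.0·9.81·0.667·55.99 = 263.8 kW
P_shaft = P_hyd/η = 263.8/0.85 = 310.3 kW

P_shaft ≈ 310 kW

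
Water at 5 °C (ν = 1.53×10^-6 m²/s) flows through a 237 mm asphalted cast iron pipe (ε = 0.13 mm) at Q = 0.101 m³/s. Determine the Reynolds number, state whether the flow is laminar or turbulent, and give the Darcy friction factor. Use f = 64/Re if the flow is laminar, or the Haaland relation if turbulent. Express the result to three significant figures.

Re ≈ 3.55×10^5; turbulent; f ≈ 0.0182

V = 4Q/(πD²) = 2.289 m/s
Re = VD/ν = 2.289·0.237/1.53×10^-6 = 3.55×10^5
Re > 4000 → turbulent; ε/D = 5.49×10^-4
Haaland: f = 0.01817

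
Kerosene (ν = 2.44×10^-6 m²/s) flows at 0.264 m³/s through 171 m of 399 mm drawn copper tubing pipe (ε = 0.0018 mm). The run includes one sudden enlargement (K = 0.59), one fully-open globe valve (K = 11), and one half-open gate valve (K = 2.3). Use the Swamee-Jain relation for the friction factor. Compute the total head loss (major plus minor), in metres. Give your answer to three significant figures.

H_L ≈ 4.53 m

V = 4Q/(πD²) = 2.111 m/s; V²/2g = 0.2272 m
Re = 3.45×10^5, ε/D = 4.51×10^-6 → f = 0.01406 (Swamee-Jain)
Major: h_f = f(L/D)·V²/2g = 0.01406·428.6·0.2272 = 1.369 m
Minor: ΣK = 13.9; h_m = ΣK·V²/2g = 3.156 m
Total H_L = 1.369 + 3.156 = 4.525 m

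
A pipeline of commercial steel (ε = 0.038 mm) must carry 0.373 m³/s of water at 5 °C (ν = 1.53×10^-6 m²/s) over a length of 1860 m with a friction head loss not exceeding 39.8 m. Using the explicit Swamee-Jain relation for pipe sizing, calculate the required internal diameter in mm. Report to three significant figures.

D ≈ 378 mm

Swamee-Jain (Type III): D = 0.66·[ε^1.25·(LQ²/(gh_f))^4.75 + ν·Q^9.4·(L/(gh_f))^5.2]^0.04
LQ²/(gh_f) = 0.6628; L/(gh_f) = 4.764
Term 1 = ε^1.25·(…)^4.75 = 4.23×10^-7; Term 2 = ν·Q^9.4·(…)^5.2 = 4.83×10^-7
D = 0.66·(4.23×10^-7 + 4.83×10^-7)^0.04 = 0.3783 m = 378 mm
Check: V = 3.32 m/s, Re = 8.21×10^5, f = 0.01375, h_f = 37.9 m ≈ 39.8 m ✓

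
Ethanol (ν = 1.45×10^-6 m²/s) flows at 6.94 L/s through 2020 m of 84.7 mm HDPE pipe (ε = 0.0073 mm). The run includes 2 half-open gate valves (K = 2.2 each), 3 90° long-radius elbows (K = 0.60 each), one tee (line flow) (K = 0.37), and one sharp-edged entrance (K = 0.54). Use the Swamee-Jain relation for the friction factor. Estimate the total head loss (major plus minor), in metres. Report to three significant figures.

H_L ≈ 36.7 m

V = 4Q/(πD²) = 1.232 m/s; V²/2g = 0.07732 m
Re = 7.19×10^4, ε/D = 8.62×10^-5 → f = 0.01958 (Swamee-Jain)
Major: h_f = f(L/D)·V²/2g = 0.01958·23849·0.07732 = 36.12 m
Minor: ΣK = 7.11; h_m = ΣK·V²/2g = 0.5498 m
Total H_L = 36.12 + 0.5498 = 36.67 m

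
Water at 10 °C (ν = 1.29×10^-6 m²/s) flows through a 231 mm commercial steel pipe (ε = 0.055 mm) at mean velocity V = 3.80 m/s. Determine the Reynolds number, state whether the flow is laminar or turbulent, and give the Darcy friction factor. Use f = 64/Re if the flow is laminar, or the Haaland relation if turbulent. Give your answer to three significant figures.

Re = VD/ν = 3.800·0.231/1.29×10^-6 = 6.80×10^5
Re > 4000 → turbulent; ε/D = 2.38×10^-4
Haaland: f = 0.01531

Re ≈ 6.80×10^5; turbulent; f ≈ 0.0153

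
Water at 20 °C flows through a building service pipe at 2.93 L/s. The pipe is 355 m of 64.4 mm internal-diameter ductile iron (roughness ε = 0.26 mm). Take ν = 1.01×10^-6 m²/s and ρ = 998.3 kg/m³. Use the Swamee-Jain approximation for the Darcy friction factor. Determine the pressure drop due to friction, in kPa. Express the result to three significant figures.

Δp ≈ 68.2 kPa

V = 4Q/(πD²) = 4·0.00293/(π·0.0644²) = 0.8995 m/s
Re = VD/ν = 0.8995·0.0644/1.01×10^-6 = 5.74×10^4 → turbulent
ε/D = 0.26/64.4 = 0.00404
Swamee-Jain: f = 0.03063
h_f = f(L/D)V²/(2g) = 0.03063·(355/0.0644)·0.8995²/(2·9.81) = 6.964 m
Δp = ρg·h_f = 998.3·9.81·6.964 = 68.20 kPa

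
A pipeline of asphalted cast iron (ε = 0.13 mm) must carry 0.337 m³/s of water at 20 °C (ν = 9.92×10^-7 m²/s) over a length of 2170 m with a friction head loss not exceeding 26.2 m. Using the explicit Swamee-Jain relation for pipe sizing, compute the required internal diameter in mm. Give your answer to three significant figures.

Swamee-Jain (Type III): D = 0.66·[ε^1.25·(LQ²/(gh_f))^4.75 + ν·Q^9.4·(L/(gh_f))^5.2]^0.04
LQ²/(gh_f) = 0.9588; L/(gh_f) = 8.443
Term 1 = ε^1.25·(…)^4.75 = 1.14×10^-5; Term 2 = ν·Q^9.4·(…)^5.2 = 2.37×10^-6
D = 0.66·(1.14×10^-5 + 2.37×10^-6)^0.04 = 0.4218 m = 422 mm
Check: V = 2.41 m/s, Re = 1.03×10^6, f = 0.01581, h_f = 24.1 m ≈ 26.2 m ✓

D ≈ 422 mm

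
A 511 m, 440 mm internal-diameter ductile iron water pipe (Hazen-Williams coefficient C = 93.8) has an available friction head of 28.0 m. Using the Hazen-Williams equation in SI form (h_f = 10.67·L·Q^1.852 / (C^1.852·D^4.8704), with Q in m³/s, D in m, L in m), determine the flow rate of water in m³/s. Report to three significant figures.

Q ≈ 0.629 m³/s

Rearranging: Q = [h_f·C^1.852·D^4.8704 / (10.67·L)]^(1/1.852)
Q = [28.0·93.8^1.852·0.440^4.8704 / (10.67·511)]^0.540 = 0.6286 m³/s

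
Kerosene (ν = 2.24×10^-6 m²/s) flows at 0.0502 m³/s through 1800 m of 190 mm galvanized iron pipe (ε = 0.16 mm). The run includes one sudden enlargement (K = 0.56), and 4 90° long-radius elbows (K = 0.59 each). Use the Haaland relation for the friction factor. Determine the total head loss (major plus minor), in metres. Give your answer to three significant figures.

H_L ≈ 31.7 m

V = 4Q/(πD²) = 1.771 m/s; V²/2g = 0.1598 m
Re = 1.50×10^5, ε/D = 8.42×10^-4 → f = 0.02066 (Haaland)
Major: h_f = f(L/D)·V²/2g = 0.02066·9474·0.1598 = 31.27 m
Minor: ΣK = 2.92; h_m = ΣK·V²/2g = 0.4665 m
Total H_L = 31.27 + 0.4665 = 31.74 m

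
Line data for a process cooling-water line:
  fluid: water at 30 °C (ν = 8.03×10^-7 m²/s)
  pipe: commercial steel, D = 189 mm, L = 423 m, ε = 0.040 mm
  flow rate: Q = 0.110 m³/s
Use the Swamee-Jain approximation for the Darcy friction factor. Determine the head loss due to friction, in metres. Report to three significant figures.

h_f ≈ 26.2 m

V = 4Q/(πD²) = 4·0.110/(π·0.189²) = 3.921 m/s
Re = VD/ν = 3.921·0.189/8.03×10^-7 = 9.23×10^5 → turbulent
ε/D = 0.040/189 = 2.12×10^-4
Swamee-Jain: f = 0.01496
h_f = f(L/D)V²/(2g) = 0.01496·(423/0.189)·3.921²/(2·9.81) = 26.24 m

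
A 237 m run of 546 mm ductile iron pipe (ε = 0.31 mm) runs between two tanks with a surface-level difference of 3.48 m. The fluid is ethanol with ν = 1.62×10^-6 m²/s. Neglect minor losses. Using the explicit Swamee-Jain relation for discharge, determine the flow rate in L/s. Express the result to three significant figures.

Swamee-Jain (Type II): Q = -0.965·√(gD⁵h_f/L)·ln[ε/(3.7D) + √(3.17ν²L/(gD³h_f))]
√(gD⁵h_f/L) = √(9.81·0.546⁵·3.48/237) = 0.08360
ε/(3.7D) = 1.53×10^-4; √(3.17ν²L/(gD³h_f)) = 1.88×10^-5
Q = -0.965·0.08360·ln(1.723×10^-4) = 0.6992 m³/s
Check: V = 2.99 m/s, Re = 1.01×10^6, f = 0.01774, h_f = 3.50 m ≈ 3.48 m ✓

Q ≈ 699 L/s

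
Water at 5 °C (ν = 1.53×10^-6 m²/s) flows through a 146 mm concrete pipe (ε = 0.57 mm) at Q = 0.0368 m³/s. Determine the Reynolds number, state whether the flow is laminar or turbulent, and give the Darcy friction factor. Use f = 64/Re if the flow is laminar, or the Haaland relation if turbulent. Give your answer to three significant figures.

Re ≈ 2.10×10^5; turbulent; f ≈ 0.0288

V = 4Q/(πD²) = 2.198 m/s
Re = VD/ν = 2.198·0.146/1.53×10^-6 = 2.10×10^5
Re > 4000 → turbulent; ε/D = 0.00390
Haaland: f = 0.02875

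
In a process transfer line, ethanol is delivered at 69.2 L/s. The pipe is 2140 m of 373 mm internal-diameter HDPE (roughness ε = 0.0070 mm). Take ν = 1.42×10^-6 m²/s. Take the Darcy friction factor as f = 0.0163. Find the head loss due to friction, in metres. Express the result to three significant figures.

h_f ≈ 1.91 m

V = 4Q/(πD²) = 4·0.0692/(π·0.373²) = 0.6333 m/s
h_f = f(L/D)V²/(2g) = 0.01630·(2140/0.373)·0.6333²/(2·9.81) = 1.912 m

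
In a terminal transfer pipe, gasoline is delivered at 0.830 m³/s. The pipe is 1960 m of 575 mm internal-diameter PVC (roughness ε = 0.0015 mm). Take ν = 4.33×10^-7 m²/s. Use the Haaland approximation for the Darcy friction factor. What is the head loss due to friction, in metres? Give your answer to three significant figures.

h_f ≈ 16.6 m

V = 4Q/(πD²) = 4·0.830/(π·0.575²) = 3.196 m/s
Re = VD/ν = 3.196·0.575/4.33×10^-7 = 4.24×10^6 → turbulent
ε/D = 0.0015/575 = 2.61×10^-6
Haaland: f = 0.009332
h_f = f(L/D)V²/(2g) = 0.009332·(1960/0.575)·3.196²/(2·9.81) = 16.56 m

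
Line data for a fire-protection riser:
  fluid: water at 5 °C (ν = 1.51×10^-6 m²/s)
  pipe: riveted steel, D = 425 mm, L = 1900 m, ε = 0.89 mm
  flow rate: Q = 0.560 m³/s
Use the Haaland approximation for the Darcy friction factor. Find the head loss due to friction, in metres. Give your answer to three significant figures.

V = 4Q/(πD²) = 4·0.560/(π·0.425²) = 3.947 m/s
Re = VD/ν = 3.947·0.425/1.51×10^-6 = 1.11×10^6 → turbulent
ε/D = 0.89/425 = 0.00209
Haaland: f = 0.02390
h_f = f(L/D)V²/(2g) = 0.02390·(1900/0.425)·3.947²/(2·9.81) = 84.86 m

h_f ≈ 84.9 m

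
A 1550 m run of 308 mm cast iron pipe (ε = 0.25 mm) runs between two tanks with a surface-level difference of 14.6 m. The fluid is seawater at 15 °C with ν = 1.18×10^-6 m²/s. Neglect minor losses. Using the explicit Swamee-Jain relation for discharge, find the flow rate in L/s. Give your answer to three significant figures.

Q ≈ 127 L/s

Swamee-Jain (Type II): Q = -0.965·√(gD⁵h_f/L)·ln[ε/(3.7D) + √(3.17ν²L/(gD³h_f))]
√(gD⁵h_f/L) = √(9.81·0.308⁵·14.6/1550) = 0.01600
ε/(3.7D) = 2.19×10^-4; √(3.17ν²L/(gD³h_f)) = 4.04×10^-5
Q = -0.965·0.01600·ln(2.598×10^-4) = 0.1275 m³/s
Check: V = 1.71 m/s, Re = 4.47×10^5, f = 0.01957, h_f = 14.7 m ≈ 14.6 m ✓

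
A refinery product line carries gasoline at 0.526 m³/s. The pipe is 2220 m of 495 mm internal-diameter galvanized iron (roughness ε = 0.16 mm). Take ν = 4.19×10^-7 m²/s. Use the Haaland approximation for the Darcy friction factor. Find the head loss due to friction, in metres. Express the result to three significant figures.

h_f ≈ 26.3 m

V = 4Q/(πD²) = 4·0.526/(π·0.495²) = 2.733 m/s
Re = VD/ν = 2.733·0.495/4.19×10^-7 = 3.23×10^6 → turbulent
ε/D = 0.16/495 = 3.23×10^-4
Haaland: f = 0.01540
h_f = f(L/D)V²/(2g) = 0.01540·(2220/0.495)·2.733²/(2·9.81) = 26.30 m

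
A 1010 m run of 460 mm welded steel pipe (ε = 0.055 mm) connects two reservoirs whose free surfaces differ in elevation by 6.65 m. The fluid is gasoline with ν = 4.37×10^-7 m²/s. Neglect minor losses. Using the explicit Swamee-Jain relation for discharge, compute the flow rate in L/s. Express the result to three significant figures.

Q ≈ 355 L/s

Swamee-Jain (Type II): Q = -0.965·√(gD⁵h_f/L)·ln[ε/(3.7D) + √(3.17ν²L/(gD³h_f))]
√(gD⁵h_f/L) = √(9.81·0.460⁵·6.65/1010) = 0.03647
ε/(3.7D) = 3.23×10^-5; √(3.17ν²L/(gD³h_f)) = 9.81×10^-6
Q = -0.965·0.03647·ln(4.213×10^-5) = 0.3546 m³/s
Check: V = 2.13 m/s, Re = 2.25×10^6, f = 0.01313, h_f = 6.69 m ≈ 6.65 m ✓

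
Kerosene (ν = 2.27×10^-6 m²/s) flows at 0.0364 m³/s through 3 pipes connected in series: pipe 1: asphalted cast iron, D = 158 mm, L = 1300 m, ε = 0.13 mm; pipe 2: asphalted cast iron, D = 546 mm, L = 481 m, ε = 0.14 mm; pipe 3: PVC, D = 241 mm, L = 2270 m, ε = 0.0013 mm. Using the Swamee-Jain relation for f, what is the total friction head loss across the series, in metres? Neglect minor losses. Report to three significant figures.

Pipe 1: V = 1.857 m/s, Re = 1.29×10^5, ε/D = 8.23×10^-4, f = 0.02118, h_1 = f(L/D)V²/2g = 30.61 m
Pipe 2: V = 0.1555 m/s, Re = 3.74×10^4, ε/D = 2.56×10^-4, f = 0.02305, h_2 = f(L/D)V²/2g = 0.02502 m
Pipe 3: V = 0.7980 m/s, Re = 8.47×10^4, ε/D = 5.39×10^-6, f = 0.01853, h_3 = f(L/D)V²/2g = 5.664 m
Series → Q common, losses add: H = Σh = 36.30 m

H ≈ 36.3 m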